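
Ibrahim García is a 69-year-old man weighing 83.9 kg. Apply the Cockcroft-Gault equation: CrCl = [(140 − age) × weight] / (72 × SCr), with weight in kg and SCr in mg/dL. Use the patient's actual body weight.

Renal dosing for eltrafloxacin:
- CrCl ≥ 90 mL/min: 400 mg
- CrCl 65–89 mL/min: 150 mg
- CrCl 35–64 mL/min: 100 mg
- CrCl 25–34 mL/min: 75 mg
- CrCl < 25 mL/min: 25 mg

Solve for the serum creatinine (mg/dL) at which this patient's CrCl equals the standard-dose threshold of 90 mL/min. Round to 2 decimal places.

Standard dose requires CrCl ≥ 90 mL/min.
Set (140 − 69) × 83.9 / (72 × SCr) = 90
SCr = (140 − 69) × 83.9 / (72 × 90) = 0.919 mg/dL

0.92 mg/dL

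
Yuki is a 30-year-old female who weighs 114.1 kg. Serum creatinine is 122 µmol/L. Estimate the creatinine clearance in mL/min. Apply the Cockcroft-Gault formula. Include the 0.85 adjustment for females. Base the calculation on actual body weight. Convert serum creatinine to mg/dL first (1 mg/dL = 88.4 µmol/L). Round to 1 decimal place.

SCr = 122 / 88.4 = 1.38 mg/dL
CrCl = (140 − 30) × 114.1 / (72 × 1.38) × 0.85 = 12551.0 / 99.36 × 0.85 ≈ 107.4 mL/min

107.4 mL/min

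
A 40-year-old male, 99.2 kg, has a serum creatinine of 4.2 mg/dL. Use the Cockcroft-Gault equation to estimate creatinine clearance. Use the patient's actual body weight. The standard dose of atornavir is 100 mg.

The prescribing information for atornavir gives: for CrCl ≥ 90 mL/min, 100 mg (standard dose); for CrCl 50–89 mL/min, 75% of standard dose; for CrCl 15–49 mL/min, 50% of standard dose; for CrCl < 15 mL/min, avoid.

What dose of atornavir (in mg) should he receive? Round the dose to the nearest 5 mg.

CrCl = (140 − 40) × 99.2 / (72 × 4.2) = 9920.0 / 302.40 ≈ 32.8 mL/min
CrCl ≈ 33 mL/min → bracket 15–49 mL/min.
50% of 100 mg = 50 mg

50 mg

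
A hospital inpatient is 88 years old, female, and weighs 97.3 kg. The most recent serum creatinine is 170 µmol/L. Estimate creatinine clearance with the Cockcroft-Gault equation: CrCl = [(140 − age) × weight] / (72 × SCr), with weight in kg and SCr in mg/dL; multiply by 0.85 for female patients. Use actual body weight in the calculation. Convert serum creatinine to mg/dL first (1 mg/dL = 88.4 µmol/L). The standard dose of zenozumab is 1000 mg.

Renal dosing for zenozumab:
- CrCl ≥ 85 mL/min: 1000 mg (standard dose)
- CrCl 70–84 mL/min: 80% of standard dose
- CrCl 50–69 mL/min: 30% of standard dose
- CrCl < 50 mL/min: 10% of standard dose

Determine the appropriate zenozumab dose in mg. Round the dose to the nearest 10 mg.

SCr = 170 / 88.4 = 1.923 mg/dL
CrCl = (140 − 88) × 97.3 / (72 × 1.923) × 0.85 = 5059.6 / 138.46 × 0.85 ≈ 31.1 mL/min
CrCl ≈ 31 mL/min → bracket < 50 mL/min.
10% of 1000 mg = 100 mg

100 mg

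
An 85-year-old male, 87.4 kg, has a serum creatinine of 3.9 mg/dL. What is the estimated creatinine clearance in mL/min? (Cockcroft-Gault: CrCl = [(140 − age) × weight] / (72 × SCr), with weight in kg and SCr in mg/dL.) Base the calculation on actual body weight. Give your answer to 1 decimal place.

CrCl = (140 − 85) × 87.4 / (72 × 3.9) = 4807.0 / 280.80 ≈ 17.1 mL/min

17.1 mL/min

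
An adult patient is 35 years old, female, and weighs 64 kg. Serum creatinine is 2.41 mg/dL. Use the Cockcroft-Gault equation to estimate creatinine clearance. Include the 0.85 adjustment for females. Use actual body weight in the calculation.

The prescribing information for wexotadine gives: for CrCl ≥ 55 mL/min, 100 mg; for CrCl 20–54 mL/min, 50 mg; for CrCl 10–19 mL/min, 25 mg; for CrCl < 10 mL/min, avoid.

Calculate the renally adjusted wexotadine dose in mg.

CrCl = (140 − 35) × 64 / (72 × 2.41) × 0.85 = 6720.0 / 173.52 × 0.85 ≈ 32.9 mL/min
CrCl ≈ 33 mL/min → bracket 20–54 mL/min.
Dose for this bracket: 50 mg.

50 mg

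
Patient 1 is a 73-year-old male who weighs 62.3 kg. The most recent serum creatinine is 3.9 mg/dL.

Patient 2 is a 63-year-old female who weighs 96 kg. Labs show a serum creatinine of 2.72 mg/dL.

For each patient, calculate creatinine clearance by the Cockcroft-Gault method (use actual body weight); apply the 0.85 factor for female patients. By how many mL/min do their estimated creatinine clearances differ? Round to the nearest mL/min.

17 mL/min

Patient 1: CrCl = (140 − 73) × 62.3 / (72 × 3.9) = 4174.1 / 280.80 ≈ 14.9 mL/min
Patient 2: CrCl = (140 − 63) × 96 / (72 × 2.72) × 0.85 = 7392.0 / 195.84 × 0.85 ≈ 32.1 mL/min
|14.9 − 32.1| = 17.2 mL/min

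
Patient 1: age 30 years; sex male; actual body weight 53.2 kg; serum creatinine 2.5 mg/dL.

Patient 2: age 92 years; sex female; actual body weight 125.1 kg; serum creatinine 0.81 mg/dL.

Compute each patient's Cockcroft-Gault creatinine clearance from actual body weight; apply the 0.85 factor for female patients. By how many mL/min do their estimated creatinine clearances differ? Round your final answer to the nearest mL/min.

Patient 1: CrCl = (140 − 30) × 53.2 / (72 × 2.5) = 5852.0 / 180.00 ≈ 32.5 mL/min
Patient 2: CrCl = (140 − 92) × 125.1 / (72 × 0.81) × 0.85 = 6004.8 / 58.32 × 0.85 ≈ 87.5 mL/min
|32.5 − 87.5| = 55.0 mL/min

55 mL/min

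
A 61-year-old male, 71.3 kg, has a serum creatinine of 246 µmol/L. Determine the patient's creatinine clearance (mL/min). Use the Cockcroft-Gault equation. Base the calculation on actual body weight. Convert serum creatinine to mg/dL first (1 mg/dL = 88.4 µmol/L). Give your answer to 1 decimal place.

28.1 mL/min

SCr = 246 / 88.4 = 2.783 mg/dL
CrCl = (140 − 61) × 71.3 / (72 × 2.783) = 5632.7 / 200.38 ≈ 28.1 mL/min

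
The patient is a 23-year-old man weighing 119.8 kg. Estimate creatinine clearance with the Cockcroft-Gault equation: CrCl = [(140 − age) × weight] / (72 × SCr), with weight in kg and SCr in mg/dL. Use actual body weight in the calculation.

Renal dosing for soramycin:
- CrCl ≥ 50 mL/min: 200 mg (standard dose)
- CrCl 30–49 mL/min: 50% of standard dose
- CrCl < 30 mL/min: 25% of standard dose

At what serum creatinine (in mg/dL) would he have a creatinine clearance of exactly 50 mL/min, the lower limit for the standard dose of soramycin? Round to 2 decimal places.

3.89 mg/dL

Standard dose requires CrCl ≥ 50 mL/min.
Set (140 − 23) × 119.8 / (72 × SCr) = 50
SCr = (140 − 23) × 119.8 / (72 × 50) = 3.893 mg/dL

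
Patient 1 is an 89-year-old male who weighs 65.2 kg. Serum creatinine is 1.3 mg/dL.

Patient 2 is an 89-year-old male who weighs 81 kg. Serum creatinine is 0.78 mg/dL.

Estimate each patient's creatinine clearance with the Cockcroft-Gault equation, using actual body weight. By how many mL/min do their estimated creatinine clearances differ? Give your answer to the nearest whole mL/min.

Patient 1: CrCl = (140 − 89) × 65.2 / (72 × 1.3) = 3325.2 / 93.60 ≈ 35.5 mL/min
Patient 2: CrCl = (140 − 89) × 81 / (72 × 0.78) = 4131.0 / 56.16 ≈ 73.6 mL/min
|35.5 − 73.6| = 38.1 mL/min

38 mL/min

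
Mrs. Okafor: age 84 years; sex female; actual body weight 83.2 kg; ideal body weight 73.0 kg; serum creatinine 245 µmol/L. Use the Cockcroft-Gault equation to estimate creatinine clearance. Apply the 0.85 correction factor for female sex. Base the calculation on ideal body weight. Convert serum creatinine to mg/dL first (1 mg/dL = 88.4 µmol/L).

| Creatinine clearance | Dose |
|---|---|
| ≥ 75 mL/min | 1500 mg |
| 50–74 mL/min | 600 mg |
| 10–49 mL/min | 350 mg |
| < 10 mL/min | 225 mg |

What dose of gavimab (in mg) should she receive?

350 mg

SCr = 245 / 88.4 = 2.771 mg/dL
CrCl = (140 − 84) × 73 / (72 × 2.771) × 0.85 = 4088.0 / 199.51 × 0.85 ≈ 17.4 mL/min
CrCl ≈ 17 mL/min → bracket 10–49 mL/min.
Dose for this bracket: 350 mg.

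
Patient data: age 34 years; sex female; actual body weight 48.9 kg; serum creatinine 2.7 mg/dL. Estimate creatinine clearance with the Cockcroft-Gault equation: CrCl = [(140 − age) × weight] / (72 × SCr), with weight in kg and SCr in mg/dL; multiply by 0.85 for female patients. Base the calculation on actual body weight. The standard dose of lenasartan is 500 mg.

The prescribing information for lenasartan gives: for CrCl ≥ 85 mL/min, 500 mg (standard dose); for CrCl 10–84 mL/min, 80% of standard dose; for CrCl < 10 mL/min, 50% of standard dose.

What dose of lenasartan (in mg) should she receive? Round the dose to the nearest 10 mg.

400 mg

CrCl = (140 − 34) × 48.9 / (72 × 2.7) × 0.85 = 5183.4 / 194.40 × 0.85 ≈ 22.7 mL/min
CrCl ≈ 23 mL/min → bracket 10–84 mL/min.
80% of 500 mg = 400 mg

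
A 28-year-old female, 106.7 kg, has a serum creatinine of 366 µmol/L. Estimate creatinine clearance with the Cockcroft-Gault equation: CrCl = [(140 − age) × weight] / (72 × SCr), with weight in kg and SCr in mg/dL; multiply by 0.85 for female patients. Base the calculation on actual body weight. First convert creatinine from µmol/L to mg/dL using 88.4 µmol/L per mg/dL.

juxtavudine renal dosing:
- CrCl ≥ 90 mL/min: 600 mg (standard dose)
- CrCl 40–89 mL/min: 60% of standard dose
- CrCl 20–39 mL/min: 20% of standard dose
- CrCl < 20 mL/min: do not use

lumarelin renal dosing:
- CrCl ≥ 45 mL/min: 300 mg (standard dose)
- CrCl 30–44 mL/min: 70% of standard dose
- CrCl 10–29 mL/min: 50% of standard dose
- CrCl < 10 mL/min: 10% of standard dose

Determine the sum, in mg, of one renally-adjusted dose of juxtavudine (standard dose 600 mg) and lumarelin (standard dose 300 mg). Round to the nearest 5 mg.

330 mg

SCr = 366 / 88.4 = 4.14 mg/dL
CrCl = (140 − 28) × 106.7 / (72 × 4.14) × 0.85 = 11950.4 / 298.08 × 0.85 ≈ 34.1 mL/min
CrCl ≈ 34 mL/min.
juxtavudine: 20–39 mL/min → 20% of 600 mg = 120 mg.
lumarelin: 30–44 mL/min → 70% of 300 mg = 210 mg.
Total = 120 + 210 = 330 mg.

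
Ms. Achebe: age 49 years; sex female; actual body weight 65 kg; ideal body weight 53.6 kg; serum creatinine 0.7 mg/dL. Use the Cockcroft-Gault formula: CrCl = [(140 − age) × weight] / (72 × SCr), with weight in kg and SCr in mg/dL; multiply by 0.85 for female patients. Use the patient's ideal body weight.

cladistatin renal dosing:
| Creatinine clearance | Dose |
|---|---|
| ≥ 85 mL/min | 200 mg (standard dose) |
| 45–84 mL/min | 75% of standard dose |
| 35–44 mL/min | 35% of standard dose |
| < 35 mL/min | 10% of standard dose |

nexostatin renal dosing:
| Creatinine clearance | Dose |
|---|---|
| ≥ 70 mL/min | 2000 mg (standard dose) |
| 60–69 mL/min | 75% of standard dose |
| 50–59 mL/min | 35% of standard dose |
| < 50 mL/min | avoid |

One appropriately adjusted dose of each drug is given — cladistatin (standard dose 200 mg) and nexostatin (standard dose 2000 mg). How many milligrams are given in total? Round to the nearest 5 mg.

2150 mg

CrCl = (140 − 49) × 53.6 / (72 × 0.7) × 0.85 = 4877.6 / 50.40 × 0.85 ≈ 82.3 mL/min
CrCl ≈ 82 mL/min.
cladistatin: 45–84 mL/min → 75% of 200 mg = 150 mg.
nexostatin: ≥ 70 mL/min → 100% of 2000 mg = 2000 mg.
Total = 150 + 2000 = 2150 mg.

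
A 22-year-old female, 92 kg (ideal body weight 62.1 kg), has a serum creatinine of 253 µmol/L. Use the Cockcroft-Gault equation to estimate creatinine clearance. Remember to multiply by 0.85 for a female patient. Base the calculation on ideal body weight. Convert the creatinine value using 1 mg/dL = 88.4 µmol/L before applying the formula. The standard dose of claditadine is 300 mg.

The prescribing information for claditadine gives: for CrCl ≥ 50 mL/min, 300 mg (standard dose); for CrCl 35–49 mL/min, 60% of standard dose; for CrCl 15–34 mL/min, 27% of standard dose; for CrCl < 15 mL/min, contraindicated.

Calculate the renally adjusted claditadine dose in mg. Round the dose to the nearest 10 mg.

SCr = 253 / 88.4 = 2.862 mg/dL
CrCl = (140 − 22) × 62.1 / (72 × 2.862) × 0.85 = 7327.8 / 206.06 × 0.85 ≈ 30.2 mL/min
CrCl ≈ 30 mL/min → bracket 15–34 mL/min.
27% of 300 mg = 81 mg → 80 mg

80 mg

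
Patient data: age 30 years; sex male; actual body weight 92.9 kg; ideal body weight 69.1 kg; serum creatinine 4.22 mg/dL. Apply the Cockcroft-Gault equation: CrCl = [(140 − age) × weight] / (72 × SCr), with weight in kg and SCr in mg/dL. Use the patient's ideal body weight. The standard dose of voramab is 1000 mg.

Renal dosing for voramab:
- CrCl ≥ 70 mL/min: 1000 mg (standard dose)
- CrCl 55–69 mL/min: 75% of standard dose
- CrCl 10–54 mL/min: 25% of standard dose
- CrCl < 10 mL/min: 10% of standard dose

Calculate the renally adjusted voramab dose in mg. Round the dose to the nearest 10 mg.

CrCl = (140 − 30) × 69.1 / (72 × 4.22) = 7601.0 / 303.84 ≈ 25.0 mL/min
CrCl ≈ 25 mL/min → bracket 10–54 mL/min.
25% of 1000 mg = 250 mg

250 mg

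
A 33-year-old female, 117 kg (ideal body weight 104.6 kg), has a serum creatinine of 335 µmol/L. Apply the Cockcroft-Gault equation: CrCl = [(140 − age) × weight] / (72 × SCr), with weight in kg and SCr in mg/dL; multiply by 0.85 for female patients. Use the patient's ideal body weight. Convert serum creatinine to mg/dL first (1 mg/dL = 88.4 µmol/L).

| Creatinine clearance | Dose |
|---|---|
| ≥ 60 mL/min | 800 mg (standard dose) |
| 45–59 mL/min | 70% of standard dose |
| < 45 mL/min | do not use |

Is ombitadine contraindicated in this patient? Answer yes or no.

SCr = 335 / 88.4 = 3.79 mg/dL
CrCl = (140 − 33) × 104.6 / (72 × 3.79) × 0.85 = 11192.2 / 272.88 × 0.85 ≈ 34.9 mL/min
CrCl ≈ 35 mL/min, which is < 45 mL/min.

yes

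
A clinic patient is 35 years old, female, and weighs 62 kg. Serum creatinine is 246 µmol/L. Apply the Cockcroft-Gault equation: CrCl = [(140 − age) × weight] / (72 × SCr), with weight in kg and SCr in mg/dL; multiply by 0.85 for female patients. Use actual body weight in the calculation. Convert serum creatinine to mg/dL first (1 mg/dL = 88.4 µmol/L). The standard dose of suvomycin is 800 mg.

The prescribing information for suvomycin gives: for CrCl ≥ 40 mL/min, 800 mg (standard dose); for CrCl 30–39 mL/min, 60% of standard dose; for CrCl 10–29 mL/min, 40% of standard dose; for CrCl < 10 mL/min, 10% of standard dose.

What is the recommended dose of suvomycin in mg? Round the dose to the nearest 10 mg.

SCr = 246 / 88.4 = 2.783 mg/dL
CrCl = (140 − 35) × 62 / (72 × 2.783) × 0.85 = 6510.0 / 200.38 × 0.85 ≈ 27.6 mL/min
CrCl ≈ 28 mL/min → bracket 10–29 mL/min.
40% of 800 mg = 320 mg

320 mg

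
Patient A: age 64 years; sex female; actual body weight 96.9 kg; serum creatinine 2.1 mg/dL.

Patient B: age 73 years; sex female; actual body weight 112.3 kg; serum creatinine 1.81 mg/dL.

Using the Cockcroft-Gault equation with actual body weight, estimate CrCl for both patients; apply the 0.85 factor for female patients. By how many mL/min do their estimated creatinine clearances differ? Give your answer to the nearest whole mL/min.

8 mL/min

Patient A: CrCl = (140 − 64) × 96.9 / (72 × 2.1) × 0.85 = 7364.4 / 151.20 × 0.85 ≈ 41.4 mL/min
Patient B: CrCl = (140 − 73) × 112.3 / (72 × 1.81) × 0.85 = 7524.1 / 130.32 × 0.85 ≈ 49.1 mL/min
|41.4 − 49.1| = 7.7 mL/min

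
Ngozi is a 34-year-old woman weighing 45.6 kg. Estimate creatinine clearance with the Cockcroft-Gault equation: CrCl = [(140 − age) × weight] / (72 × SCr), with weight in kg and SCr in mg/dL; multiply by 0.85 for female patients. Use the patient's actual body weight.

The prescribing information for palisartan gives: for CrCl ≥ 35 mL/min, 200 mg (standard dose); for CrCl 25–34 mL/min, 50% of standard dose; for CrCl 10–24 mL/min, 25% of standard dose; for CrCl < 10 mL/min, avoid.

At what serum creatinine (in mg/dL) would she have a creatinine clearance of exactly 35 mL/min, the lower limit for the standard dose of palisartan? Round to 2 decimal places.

Standard dose requires CrCl ≥ 35 mL/min.
Set (140 − 34) × 45.6 × 0.85 / (72 × SCr) = 35
SCr = (140 − 34) × 45.6 × 0.85 / (72 × 35) = 1.630 mg/dL

1.63 mg/dL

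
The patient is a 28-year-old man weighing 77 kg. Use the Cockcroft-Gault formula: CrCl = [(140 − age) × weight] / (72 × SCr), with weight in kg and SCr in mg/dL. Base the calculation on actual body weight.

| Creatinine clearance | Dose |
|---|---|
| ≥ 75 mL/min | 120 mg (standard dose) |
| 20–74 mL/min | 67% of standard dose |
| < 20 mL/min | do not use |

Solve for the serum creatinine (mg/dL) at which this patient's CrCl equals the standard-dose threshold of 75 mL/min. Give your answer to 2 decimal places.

Standard dose requires CrCl ≥ 75 mL/min.
Set (140 − 28) × 77 / (72 × SCr) = 75
SCr = (140 − 28) × 77 / (72 × 75) = 1.597 mg/dL

1.60 mg/dL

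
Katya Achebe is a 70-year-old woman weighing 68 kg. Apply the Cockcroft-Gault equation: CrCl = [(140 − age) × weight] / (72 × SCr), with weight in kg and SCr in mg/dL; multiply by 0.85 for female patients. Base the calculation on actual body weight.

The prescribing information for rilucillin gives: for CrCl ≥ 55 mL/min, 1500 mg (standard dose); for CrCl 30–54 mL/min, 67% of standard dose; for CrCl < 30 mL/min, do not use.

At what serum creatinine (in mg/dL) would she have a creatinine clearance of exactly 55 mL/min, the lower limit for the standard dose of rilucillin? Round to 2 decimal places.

1.02 mg/dL

Standard dose requires CrCl ≥ 55 mL/min.
Set (140 − 70) × 68 × 0.85 / (72 × SCr) = 55
SCr = (140 − 70) × 68 × 0.85 / (72 × 55) = 1.022 mg/dL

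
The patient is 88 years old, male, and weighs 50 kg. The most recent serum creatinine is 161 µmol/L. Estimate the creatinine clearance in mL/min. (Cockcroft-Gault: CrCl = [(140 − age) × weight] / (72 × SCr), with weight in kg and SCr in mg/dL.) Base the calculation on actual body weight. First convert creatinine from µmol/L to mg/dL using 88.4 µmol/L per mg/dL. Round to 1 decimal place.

SCr = 161 / 88.4 = 1.821 mg/dL
CrCl = (140 − 88) × 50 / (72 × 1.821) = 2600.0 / 131.11 ≈ 19.8 mL/min

19.8 mL/min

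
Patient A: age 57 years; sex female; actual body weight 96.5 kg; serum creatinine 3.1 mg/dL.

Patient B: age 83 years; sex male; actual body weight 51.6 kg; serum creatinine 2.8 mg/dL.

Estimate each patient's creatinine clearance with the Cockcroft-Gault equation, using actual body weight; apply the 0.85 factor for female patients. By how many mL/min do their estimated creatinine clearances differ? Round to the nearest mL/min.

Patient A: CrCl = (140 − 57) × 96.5 / (72 × 3.1) × 0.85 = 8009.5 / 223.20 × 0.85 ≈ 30.5 mL/min
Patient B: CrCl = (140 − 83) × 51.6 / (72 × 2.8) = 2941.2 / 201.60 ≈ 14.6 mL/min
|30.5 − 14.6| = 15.9 mL/min

16 mL/min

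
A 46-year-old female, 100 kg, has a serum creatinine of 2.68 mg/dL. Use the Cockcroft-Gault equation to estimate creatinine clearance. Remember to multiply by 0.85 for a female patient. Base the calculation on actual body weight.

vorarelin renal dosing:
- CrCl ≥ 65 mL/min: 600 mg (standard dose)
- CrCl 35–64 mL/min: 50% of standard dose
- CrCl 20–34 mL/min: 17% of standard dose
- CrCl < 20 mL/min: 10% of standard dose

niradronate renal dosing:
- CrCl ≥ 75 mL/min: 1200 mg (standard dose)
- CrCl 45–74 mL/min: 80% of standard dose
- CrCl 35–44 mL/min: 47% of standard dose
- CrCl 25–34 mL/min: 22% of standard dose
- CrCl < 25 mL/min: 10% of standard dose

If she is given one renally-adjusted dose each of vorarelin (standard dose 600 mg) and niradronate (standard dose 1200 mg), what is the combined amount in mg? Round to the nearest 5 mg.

865 mg

CrCl = (140 − 46) × 100 / (72 × 2.68) × 0.85 = 9400.0 / 192.96 × 0.85 ≈ 41.4 mL/min
CrCl ≈ 41 mL/min.
vorarelin: 35–64 mL/min → 50% of 600 mg = 300 mg.
niradronate: 35–44 mL/min → 47% of 1200 mg = 564 mg.
Total = 300 + 564 = 864 mg.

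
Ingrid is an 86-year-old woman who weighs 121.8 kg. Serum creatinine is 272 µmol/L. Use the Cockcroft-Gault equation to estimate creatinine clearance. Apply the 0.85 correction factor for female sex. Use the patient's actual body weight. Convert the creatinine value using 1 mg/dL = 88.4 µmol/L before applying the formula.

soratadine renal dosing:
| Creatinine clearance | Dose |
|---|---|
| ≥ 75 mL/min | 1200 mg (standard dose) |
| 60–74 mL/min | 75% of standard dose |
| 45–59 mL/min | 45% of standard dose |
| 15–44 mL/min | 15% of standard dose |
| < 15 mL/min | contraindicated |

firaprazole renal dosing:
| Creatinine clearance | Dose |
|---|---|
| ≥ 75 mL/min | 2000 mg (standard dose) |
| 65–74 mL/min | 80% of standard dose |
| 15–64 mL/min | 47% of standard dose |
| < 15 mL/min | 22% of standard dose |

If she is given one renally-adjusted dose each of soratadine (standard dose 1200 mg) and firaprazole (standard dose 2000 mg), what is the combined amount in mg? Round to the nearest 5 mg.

1120 mg

SCr = 272 / 88.4 = 3.077 mg/dL
CrCl = (140 − 86) × 121.8 / (72 × 3.077) × 0.85 = 6577.2 / 221.54 × 0.85 ≈ 25.2 mL/min
CrCl ≈ 25 mL/min.
soratadine: 15–44 mL/min → 15% of 1200 mg = 180 mg.
firaprazole: 15–64 mL/min → 47% of 2000 mg = 940 mg.
Total = 180 + 940 = 1120 mg.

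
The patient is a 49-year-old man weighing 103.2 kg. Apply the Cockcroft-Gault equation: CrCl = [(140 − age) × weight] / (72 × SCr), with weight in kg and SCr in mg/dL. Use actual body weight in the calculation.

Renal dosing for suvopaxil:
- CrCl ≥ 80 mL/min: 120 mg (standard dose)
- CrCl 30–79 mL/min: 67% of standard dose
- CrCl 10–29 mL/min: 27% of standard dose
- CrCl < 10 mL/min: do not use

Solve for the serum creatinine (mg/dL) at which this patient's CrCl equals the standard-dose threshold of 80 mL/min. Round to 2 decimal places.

Standard dose requires CrCl ≥ 80 mL/min.
Set (140 − 49) × 103.2 / (72 × SCr) = 80
SCr = (140 − 49) × 103.2 / (72 × 80) = 1.630 mg/dL

1.63 mg/dL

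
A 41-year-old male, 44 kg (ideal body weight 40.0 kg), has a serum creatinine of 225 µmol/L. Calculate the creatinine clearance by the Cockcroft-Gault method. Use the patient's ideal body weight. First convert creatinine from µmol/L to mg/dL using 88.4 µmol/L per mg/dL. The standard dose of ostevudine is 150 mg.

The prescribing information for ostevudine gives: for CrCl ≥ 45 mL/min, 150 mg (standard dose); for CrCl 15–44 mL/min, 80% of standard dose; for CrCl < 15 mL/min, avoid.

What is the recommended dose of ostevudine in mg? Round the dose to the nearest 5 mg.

SCr = 225 / 88.4 = 2.545 mg/dL
CrCl = (140 − 41) × 40 / (72 × 2.545) = 3960.0 / 183.24 ≈ 21.6 mL/min
CrCl ≈ 22 mL/min → bracket 15–44 mL/min.
80% of 150 mg = 120 mg

120 mg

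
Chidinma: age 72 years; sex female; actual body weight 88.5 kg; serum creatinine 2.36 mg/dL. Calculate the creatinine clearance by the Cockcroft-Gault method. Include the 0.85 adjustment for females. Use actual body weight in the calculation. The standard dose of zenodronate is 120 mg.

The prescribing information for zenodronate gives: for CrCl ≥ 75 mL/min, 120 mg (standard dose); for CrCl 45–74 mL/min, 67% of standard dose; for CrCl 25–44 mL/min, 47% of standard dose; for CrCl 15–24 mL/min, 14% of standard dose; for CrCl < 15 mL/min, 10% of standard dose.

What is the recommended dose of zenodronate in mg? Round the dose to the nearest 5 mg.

55 mg

CrCl = (140 − 72) × 88.5 / (72 × 2.36) × 0.85 = 6018.0 / 169.92 × 0.85 ≈ 30.1 mL/min
CrCl ≈ 30 mL/min → bracket 25–44 mL/min.
47% of 120 mg = 56.4 mg → 55 mg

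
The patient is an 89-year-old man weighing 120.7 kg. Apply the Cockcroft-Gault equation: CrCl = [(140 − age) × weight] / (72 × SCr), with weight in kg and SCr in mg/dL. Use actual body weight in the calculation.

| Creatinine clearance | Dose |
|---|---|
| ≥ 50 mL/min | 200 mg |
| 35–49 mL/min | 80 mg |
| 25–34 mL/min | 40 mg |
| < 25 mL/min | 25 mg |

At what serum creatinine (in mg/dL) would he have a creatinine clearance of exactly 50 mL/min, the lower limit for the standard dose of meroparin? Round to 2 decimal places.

Standard dose requires CrCl ≥ 50 mL/min.
Set (140 − 89) × 120.7 / (72 × SCr) = 50
SCr = (140 − 89) × 120.7 / (72 × 50) = 1.710 mg/dL

1.71 mg/dL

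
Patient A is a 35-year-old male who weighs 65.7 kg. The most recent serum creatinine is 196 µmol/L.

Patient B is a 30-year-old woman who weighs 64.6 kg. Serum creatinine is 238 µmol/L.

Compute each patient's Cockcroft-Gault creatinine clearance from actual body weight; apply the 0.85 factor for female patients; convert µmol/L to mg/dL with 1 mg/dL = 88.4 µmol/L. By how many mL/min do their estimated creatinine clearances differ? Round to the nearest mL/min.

Patient A: SCr = 196 / 88.4 = 2.217 mg/dL
Patient A: CrCl = (140 − 35) × 65.7 / (72 × 2.217) = 6898.5 / 159.62 ≈ 43.2 mL/min
Patient B: SCr = 238 / 88.4 = 2.692 mg/dL
Patient B: CrCl = (140 − 30) × 64.6 / (72 × 2.692) × 0.85 = 7106.0 / 193.82 × 0.85 ≈ 31.2 mL/min
|43.2 − 31.2| = 12.0 mL/min

12 mL/min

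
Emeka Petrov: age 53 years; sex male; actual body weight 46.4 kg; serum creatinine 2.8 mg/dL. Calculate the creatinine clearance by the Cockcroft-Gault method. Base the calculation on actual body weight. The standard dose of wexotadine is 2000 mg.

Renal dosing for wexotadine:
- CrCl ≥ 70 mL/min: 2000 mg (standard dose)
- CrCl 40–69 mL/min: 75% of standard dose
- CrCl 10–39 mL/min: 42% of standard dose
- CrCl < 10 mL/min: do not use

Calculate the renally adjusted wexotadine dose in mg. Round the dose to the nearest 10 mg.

CrCl = (140 − 53) × 46.4 / (72 × 2.8) = 4036.8 / 201.60 ≈ 20.0 mL/min
CrCl ≈ 20 mL/min → bracket 10–39 mL/min.
42% of 2000 mg = 840 mg

840 mg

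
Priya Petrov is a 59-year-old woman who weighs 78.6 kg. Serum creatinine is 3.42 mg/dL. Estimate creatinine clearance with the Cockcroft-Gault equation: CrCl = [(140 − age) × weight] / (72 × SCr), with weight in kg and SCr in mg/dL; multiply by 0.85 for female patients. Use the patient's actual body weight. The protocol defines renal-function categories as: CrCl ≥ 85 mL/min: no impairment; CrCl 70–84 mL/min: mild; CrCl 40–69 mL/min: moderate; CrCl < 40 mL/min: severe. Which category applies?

CrCl = (140 − 59) × 78.6 / (72 × 3.42) × 0.85 = 6366.6 / 246.24 × 0.85 ≈ 22.0 mL/min
22 mL/min falls in the 'severe' range.

severe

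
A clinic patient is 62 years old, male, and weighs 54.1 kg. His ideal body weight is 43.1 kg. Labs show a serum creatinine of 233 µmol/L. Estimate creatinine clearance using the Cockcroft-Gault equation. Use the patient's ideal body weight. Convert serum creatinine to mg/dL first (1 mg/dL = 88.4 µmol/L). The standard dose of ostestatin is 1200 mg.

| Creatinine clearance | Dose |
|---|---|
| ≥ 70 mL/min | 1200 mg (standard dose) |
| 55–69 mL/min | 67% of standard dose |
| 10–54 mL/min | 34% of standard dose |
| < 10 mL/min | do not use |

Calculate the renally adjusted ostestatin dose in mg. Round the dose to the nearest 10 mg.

SCr = 233 / 88.4 = 2.636 mg/dL
CrCl = (140 − 62) × 43.1 / (72 × 2.636) = 3361.8 / 189.79 ≈ 17.7 mL/min
CrCl ≈ 18 mL/min → bracket 10–54 mL/min.
34% of 1200 mg = 408 mg → 410 mg

410 mg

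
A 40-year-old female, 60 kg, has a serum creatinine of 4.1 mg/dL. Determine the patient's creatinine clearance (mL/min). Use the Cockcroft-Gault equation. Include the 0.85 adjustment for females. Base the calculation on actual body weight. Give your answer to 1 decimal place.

17.3 mL/min

CrCl = (140 − 40) × 60 / (72 × 4.1) × 0.85 = 6000.0 / 295.20 × 0.85 ≈ 17.3 mL/min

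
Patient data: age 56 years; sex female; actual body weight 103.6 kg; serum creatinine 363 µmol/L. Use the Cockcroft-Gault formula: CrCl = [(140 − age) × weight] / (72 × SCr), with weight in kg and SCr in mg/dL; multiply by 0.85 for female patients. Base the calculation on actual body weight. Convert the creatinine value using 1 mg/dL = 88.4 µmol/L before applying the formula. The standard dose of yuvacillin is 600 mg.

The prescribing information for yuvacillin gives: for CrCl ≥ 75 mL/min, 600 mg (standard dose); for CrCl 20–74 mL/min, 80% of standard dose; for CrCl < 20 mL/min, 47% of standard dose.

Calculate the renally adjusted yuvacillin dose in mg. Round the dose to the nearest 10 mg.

480 mg

SCr = 363 / 88.4 = 4.106 mg/dL
CrCl = (140 − 56) × 103.6 / (72 × 4.106) × 0.85 = 8702.4 / 295.63 × 0.85 ≈ 25.0 mL/min
CrCl ≈ 25 mL/min → bracket 20–74 mL/min.
80% of 600 mg = 480 mg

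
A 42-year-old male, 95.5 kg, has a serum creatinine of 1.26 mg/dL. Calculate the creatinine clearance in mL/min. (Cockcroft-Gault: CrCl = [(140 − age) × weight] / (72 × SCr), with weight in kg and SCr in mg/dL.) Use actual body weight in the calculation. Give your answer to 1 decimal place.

103.2 mL/min

CrCl = (140 − 42) × 95.5 / (72 × 1.26) = 9359.0 / 90.72 ≈ 103.2 mL/min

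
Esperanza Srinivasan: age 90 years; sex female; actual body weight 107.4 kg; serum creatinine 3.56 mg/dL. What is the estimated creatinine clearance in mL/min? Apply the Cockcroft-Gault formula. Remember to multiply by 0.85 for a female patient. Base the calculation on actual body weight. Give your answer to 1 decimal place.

CrCl = (140 − 90) × 107.4 / (72 × 3.56) × 0.85 = 5370.0 / 256.32 × 0.85 ≈ 17.8 mL/min

17.8 mL/min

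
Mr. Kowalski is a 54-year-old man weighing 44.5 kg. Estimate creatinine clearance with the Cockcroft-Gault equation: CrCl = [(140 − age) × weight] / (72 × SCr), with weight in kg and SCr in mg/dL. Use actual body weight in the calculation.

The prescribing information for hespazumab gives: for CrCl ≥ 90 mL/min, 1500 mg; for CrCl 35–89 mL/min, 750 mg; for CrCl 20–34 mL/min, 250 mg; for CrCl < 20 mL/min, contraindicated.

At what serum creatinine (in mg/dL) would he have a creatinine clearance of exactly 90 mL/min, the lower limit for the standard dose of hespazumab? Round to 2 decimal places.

Standard dose requires CrCl ≥ 90 mL/min.
Set (140 − 54) × 44.5 / (72 × SCr) = 90
SCr = (140 − 54) × 44.5 / (72 × 90) = 0.591 mg/dL

0.59 mg/dL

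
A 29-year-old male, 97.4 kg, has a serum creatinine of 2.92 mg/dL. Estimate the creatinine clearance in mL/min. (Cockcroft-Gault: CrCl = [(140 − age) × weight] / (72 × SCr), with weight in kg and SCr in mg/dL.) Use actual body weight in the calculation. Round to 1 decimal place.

51.4 mL/min

CrCl = (140 − 29) × 97.4 / (72 × 2.92) = 10811.4 / 210.24 ≈ 51.4 mL/min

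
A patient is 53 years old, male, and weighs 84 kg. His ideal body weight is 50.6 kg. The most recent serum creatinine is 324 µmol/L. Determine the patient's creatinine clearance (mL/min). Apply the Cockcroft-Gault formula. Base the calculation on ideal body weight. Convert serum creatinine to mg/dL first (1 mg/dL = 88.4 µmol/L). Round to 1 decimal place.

SCr = 324 / 88.4 = 3.665 mg/dL
CrCl = (140 − 53) × 50.6 / (72 × 3.665) = 4402.2 / 263.88 ≈ 16.7 mL/min

16.7 mL/min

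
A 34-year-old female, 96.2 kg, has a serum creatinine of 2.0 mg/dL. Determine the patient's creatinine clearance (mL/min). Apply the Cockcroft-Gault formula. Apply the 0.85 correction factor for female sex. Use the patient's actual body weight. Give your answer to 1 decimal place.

60.2 mL/min

CrCl = (140 − 34) × 96.2 / (72 × 2) × 0.85 = 10197.2 / 144.00 × 0.85 ≈ 60.2 mL/min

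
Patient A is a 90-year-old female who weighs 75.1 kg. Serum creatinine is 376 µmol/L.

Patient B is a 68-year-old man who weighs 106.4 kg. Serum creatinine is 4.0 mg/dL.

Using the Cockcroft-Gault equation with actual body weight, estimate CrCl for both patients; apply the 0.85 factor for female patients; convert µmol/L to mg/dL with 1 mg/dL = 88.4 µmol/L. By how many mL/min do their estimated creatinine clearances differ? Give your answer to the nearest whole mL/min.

16 mL/min

Patient A: SCr = 376 / 88.4 = 4.253 mg/dL
Patient A: CrCl = (140 − 90) × 75.1 / (72 × 4.253) × 0.85 = 3755.0 / 306.22 × 0.85 ≈ 10.4 mL/min
Patient B: CrCl = (140 − 68) × 106.4 / (72 × 4) = 7660.8 / 288.00 ≈ 26.6 mL/min
|10.4 − 26.6| = 16.2 mL/min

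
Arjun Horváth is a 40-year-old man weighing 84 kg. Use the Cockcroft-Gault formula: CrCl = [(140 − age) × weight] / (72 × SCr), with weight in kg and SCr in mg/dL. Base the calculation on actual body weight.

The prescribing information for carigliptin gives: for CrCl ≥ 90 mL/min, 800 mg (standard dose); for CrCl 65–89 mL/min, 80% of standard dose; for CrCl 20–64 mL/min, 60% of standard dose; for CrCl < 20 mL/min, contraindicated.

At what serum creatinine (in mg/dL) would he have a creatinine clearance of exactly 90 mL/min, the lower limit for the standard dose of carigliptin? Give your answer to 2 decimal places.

1.30 mg/dL

Standard dose requires CrCl ≥ 90 mL/min.
Set (140 − 40) × 84 / (72 × SCr) = 90
SCr = (140 − 40) × 84 / (72 × 90) = 1.296 mg/dL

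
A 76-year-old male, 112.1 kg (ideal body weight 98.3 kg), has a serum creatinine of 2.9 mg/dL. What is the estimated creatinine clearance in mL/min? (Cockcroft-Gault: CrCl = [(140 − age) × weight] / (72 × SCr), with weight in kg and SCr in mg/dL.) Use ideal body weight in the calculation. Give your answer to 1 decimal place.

CrCl = (140 − 76) × 98.3 / (72 × 2.9) = 6291.2 / 208.80 ≈ 30.1 mL/min

30.1 mL/min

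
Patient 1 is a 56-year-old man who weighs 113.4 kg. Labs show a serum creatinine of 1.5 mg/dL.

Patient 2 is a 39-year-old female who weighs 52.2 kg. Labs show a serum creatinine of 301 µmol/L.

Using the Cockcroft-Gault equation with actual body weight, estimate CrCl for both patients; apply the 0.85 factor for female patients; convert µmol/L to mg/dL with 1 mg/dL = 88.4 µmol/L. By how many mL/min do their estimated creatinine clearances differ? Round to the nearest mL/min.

Patient 1: CrCl = (140 − 56) × 113.4 / (72 × 1.5) = 9525.6 / 108.00 ≈ 88.2 mL/min
Patient 2: SCr = 301 / 88.4 = 3.405 mg/dL
Patient 2: CrCl = (140 − 39) × 52.2 / (72 × 3.405) × 0.85 = 5272.2 / 245.16 × 0.85 ≈ 18.3 mL/min
|88.2 − 18.3| = 69.9 mL/min

70 mL/min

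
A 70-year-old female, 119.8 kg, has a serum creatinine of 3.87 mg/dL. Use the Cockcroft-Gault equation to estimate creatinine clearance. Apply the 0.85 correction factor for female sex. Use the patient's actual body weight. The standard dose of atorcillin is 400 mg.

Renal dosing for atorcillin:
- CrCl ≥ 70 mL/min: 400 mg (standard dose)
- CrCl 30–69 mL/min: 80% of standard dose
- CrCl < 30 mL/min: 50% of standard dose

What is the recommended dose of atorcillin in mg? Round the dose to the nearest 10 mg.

200 mg

CrCl = (140 − 70) × 119.8 / (72 × 3.87) × 0.85 = 8386.0 / 278.64 × 0.85 ≈ 25.6 mL/min
CrCl ≈ 26 mL/min → bracket < 30 mL/min.
50% of 400 mg = 200 mg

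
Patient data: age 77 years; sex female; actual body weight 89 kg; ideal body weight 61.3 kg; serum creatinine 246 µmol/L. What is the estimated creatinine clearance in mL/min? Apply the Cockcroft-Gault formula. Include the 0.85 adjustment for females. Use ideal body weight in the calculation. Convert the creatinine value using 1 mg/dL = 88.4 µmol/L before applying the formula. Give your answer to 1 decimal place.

16.4 mL/min

SCr = 246 / 88.4 = 2.783 mg/dL
CrCl = (140 − 77) × 61.3 / (72 × 2.783) × 0.85 = 3861.9 / 200.38 × 0.85 ≈ 16.4 mL/min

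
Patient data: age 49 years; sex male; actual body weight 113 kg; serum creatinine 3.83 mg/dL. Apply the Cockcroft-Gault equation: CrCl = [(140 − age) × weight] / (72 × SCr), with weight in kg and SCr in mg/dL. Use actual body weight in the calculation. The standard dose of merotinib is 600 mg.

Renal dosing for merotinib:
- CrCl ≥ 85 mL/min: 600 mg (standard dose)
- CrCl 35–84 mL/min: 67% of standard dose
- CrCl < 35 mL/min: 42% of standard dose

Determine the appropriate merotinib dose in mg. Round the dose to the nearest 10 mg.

CrCl = (140 − 49) × 113 / (72 × 3.83) = 10283.0 / 275.76 ≈ 37.3 mL/min
CrCl ≈ 37 mL/min → bracket 35–84 mL/min.
67% of 600 mg = 402 mg → 400 mg

400 mg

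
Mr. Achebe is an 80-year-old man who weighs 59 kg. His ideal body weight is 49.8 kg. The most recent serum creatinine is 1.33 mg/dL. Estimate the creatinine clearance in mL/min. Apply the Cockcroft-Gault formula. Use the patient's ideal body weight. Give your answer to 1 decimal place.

31.2 mL/min

CrCl = (140 − 80) × 49.8 / (72 × 1.33) = 2988.0 / 95.76 ≈ 31.2 mL/min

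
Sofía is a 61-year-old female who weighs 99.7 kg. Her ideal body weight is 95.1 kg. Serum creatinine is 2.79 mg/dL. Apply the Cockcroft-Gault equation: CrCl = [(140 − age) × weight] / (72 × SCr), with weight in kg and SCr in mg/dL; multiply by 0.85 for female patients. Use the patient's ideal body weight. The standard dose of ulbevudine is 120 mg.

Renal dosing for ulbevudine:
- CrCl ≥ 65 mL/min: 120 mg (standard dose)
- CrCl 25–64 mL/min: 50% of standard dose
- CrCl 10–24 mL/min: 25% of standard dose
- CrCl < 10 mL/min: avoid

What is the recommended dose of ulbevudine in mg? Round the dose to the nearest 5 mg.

CrCl = (140 − 61) × 95.1 / (72 × 2.79) × 0.85 = 7512.9 / 200.88 × 0.85 ≈ 31.8 mL/min
CrCl ≈ 32 mL/min → bracket 25–64 mL/min.
50% of 120 mg = 60 mg

60 mg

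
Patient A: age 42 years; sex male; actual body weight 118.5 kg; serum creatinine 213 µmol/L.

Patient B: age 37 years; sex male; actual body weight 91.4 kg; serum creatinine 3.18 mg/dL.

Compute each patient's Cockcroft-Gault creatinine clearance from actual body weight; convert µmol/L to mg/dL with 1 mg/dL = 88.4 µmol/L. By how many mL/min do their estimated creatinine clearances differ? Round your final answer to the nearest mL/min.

Patient A: SCr = 213 / 88.4 = 2.41 mg/dL
Patient A: CrCl = (140 − 42) × 118.5 / (72 × 2.41) = 11613.0 / 173.52 ≈ 66.9 mL/min
Patient B: CrCl = (140 − 37) × 91.4 / (72 × 3.18) = 9414.2 / 228.96 ≈ 41.1 mL/min
|66.9 − 41.1| = 25.8 mL/min

26 mL/min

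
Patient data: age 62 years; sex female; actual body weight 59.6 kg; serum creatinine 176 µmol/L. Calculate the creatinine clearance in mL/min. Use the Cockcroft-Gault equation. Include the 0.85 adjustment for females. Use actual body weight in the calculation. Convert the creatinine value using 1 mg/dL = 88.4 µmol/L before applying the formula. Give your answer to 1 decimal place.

27.6 mL/min

SCr = 176 / 88.4 = 1.991 mg/dL
CrCl = (140 − 62) × 59.6 / (72 × 1.991) × 0.85 = 4648.8 / 143.35 × 0.85 ≈ 27.6 mL/min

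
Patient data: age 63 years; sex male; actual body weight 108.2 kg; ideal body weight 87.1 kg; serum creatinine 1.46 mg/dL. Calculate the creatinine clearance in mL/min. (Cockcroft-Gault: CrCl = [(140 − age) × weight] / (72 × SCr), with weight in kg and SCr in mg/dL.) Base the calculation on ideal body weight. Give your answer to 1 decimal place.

63.8 mL/min

CrCl = (140 − 63) × 87.1 / (72 × 1.46) = 6706.7 / 105.12 ≈ 63.8 mL/min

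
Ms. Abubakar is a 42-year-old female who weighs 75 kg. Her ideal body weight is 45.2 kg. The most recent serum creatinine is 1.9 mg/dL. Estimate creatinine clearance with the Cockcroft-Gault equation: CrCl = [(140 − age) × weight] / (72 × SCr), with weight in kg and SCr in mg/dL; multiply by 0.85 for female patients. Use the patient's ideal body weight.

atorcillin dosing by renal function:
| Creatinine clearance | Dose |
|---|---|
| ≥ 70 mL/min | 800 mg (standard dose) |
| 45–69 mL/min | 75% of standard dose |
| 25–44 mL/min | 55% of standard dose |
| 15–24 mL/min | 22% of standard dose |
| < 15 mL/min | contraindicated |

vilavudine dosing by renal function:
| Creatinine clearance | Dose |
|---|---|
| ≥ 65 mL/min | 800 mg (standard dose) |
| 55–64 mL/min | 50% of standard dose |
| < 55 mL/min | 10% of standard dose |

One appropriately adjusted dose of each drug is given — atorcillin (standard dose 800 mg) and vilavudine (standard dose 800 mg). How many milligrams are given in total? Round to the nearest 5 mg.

CrCl = (140 − 42) × 45.2 / (72 × 1.9) × 0.85 = 4429.6 / 136.80 × 0.85 ≈ 27.5 mL/min
CrCl ≈ 28 mL/min.
atorcillin: 25–44 mL/min → 55% of 800 mg = 440 mg.
vilavudine: < 55 mL/min → 10% of 800 mg = 80 mg.
Total = 440 + 80 = 520 mg.

520 mg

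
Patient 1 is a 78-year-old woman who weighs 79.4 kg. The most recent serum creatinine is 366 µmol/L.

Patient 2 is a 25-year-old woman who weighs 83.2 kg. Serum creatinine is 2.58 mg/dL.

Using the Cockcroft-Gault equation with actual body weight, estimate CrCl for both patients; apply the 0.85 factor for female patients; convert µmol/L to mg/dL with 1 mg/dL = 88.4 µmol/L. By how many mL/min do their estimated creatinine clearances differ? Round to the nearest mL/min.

Patient 1: SCr = 366 / 88.4 = 4.14 mg/dL
Patient 1: CrCl = (140 − 78) × 79.4 / (72 × 4.14) × 0.85 = 4922.8 / 298.08 × 0.85 ≈ 14.0 mL/min
Patient 2: CrCl = (140 − 25) × 83.2 / (72 × 2.58) × 0.85 = 9568.0 / 185.76 × 0.85 ≈ 43.8 mL/min
|14.0 − 43.8| = 29.8 mL/min

30 mL/min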